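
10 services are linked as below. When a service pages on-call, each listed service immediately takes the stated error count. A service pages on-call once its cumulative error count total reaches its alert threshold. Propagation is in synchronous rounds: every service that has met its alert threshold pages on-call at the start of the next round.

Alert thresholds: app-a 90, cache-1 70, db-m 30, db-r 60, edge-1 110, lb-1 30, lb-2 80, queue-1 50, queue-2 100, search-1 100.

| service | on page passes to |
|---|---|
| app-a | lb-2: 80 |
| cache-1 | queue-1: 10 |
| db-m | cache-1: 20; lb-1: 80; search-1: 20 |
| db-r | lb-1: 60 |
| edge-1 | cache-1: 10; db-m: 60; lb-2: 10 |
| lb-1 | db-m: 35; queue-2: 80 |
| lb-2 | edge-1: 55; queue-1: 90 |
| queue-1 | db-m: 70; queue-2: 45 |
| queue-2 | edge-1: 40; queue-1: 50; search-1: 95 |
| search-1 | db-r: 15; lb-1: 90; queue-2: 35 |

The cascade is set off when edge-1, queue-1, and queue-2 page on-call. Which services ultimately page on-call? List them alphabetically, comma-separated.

Round 1 — edge-1, queue-1, queue-2 page on-call (initial).
  cache-1: +10 → 10 < 70
  db-m: +60+70 → 130 ≥ 30
  lb-2: +10 → 10 < 80
  search-1: +95 → 95 < 100
Round 2 — db-m pages on-call.
  cache-1: +20 → 30 < 70
  lb-1: +80 → 80 ≥ 30
  search-1: +20 → 115 ≥ 100
Round 3 — lb-1, search-1 page on-call.
  db-r: +15 → 15 < 60
No further pages.

db-m, edge-1, lb-1, queue-1, queue-2, search-1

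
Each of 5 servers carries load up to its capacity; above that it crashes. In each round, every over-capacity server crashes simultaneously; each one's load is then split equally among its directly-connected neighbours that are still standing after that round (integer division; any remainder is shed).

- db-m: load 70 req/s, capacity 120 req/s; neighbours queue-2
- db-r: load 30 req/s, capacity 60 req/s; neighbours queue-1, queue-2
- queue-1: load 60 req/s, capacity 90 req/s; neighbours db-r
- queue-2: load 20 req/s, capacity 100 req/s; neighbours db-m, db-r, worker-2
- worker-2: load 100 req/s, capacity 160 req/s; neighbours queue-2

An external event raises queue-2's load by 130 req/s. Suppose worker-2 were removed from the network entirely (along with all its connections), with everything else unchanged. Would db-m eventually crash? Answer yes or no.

With worker-2 removed:
Round 1 — queue-2 at 150 > 100. queue-2 crashes.
  queue-2 sheds 150 req/s to db-m, db-r: 75 each.
    db-m: 70+75 = 145 > 120
    db-r: 30+75 = 105 > 60
Round 2 — db-m, db-r crash.
  db-m sheds 145 req/s: no online neighbours, lost.
  db-r sheds 105 req/s to queue-1: 105 each.
    queue-1: 60+105 = 165 > 90
Round 3 — queue-1 crashes.
  queue-1 sheds 165 req/s: no online neighbours, lost.
No further crashes.

yes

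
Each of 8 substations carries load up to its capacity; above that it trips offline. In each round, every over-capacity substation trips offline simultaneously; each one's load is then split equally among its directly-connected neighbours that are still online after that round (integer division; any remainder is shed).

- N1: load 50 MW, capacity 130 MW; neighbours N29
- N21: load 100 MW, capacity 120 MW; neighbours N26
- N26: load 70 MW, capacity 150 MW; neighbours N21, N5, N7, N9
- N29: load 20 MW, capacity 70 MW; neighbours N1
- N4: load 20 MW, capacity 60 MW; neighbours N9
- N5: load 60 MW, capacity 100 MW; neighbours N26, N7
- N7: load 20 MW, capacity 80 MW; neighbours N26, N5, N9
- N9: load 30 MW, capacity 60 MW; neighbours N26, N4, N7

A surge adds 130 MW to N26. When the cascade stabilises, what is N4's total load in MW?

Round 1 — N26 at 200 > 150. N26 trips offline.
  N26 sheds 200 MW to N21, N5, N7, N9: 50 each.
    N21: 100+50 = 150 > 120
    N5: 60+50 = 110 > 100
    N7: 20+50 = 70 ≤ 80
    N9: 30+50 = 80 > 60
Round 2 — N21, N5, N9 trip offline.
  N21 sheds 150 MW: no online neighbours, lost.
  N5 sheds 110 MW to N7: 110 each.
    N7: 70+110 = 180 > 80
  N9 sheds 80 MW to N4, N7: 40 each.
    N4: 20+40 = 60 ≤ 60
    N7: 180+40 = 220 > 80
Round 3 — N7 trips offline.
  N7 sheds 220 MW: no online neighbours, lost.
No further trips.

60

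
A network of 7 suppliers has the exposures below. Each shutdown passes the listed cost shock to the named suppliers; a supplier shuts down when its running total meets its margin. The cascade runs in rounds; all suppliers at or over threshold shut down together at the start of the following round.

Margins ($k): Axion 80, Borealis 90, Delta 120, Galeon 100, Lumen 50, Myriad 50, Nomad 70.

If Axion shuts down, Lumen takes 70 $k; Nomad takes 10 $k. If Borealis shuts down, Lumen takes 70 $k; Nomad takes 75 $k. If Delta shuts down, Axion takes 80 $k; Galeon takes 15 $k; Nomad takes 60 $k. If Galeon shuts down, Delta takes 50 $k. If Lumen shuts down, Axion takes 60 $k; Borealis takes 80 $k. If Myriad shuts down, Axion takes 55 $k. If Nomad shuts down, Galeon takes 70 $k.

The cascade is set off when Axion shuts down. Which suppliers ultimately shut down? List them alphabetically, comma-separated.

Round 1 — Axion shuts down (initial).
  Lumen: +70 → 70 ≥ 50
  Nomad: +10 → 10 < 70
Round 2 — Lumen shuts down.
  Borealis: +80 → 80 < 90
No further shutdowns.

Axion, Lumen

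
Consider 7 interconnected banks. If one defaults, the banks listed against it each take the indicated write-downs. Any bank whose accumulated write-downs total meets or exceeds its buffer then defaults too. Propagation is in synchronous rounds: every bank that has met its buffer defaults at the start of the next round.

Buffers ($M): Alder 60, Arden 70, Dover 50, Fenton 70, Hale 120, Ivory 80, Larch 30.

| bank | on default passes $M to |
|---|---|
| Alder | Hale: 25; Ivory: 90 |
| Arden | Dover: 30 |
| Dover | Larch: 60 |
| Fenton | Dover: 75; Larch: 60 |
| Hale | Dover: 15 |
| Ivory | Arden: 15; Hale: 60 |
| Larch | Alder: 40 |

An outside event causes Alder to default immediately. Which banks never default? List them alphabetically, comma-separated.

Arden, Dover, Fenton, Hale, Larch

Round 1 — Alder defaults (initial).
  Hale: +25 → 25 < 120
  Ivory: +90 → 90 ≥ 80
Round 2 — Ivory defaults.
  Arden: +15 → 15 < 70
  Hale: +60 → 85 < 120
No further defaults.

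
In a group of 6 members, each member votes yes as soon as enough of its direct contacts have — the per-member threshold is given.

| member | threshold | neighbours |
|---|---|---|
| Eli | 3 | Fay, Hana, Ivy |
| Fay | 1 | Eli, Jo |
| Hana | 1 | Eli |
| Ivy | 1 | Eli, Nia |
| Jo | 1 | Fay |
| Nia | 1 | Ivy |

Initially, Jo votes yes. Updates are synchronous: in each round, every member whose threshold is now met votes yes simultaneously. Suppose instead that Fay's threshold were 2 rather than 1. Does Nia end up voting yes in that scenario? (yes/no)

With Fay's threshold at 2:
Round 1 — Jo votes yes (initial).
Round 2 — no new yes votes; cascade stops.

no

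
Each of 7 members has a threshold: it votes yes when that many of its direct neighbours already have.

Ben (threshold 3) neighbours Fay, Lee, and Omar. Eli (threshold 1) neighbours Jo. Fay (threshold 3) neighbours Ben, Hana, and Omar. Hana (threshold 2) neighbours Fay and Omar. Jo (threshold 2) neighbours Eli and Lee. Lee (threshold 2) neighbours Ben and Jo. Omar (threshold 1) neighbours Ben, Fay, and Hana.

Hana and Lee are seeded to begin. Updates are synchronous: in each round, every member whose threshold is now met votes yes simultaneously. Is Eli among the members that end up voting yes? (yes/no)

Round 1 — Hana, Lee vote yes (initial).
Round 2 — checking thresholds:
  Ben: 1 of 3 neighbours < 3, holds.
  Fay: 1 of 3 neighbours < 3, holds.
  Jo: 1 of 2 neighbours < 2, holds.
  Omar: 1 of 3 neighbours ≥ 1, votes yes.
Round 3 — no new yes votes; cascade stops.

no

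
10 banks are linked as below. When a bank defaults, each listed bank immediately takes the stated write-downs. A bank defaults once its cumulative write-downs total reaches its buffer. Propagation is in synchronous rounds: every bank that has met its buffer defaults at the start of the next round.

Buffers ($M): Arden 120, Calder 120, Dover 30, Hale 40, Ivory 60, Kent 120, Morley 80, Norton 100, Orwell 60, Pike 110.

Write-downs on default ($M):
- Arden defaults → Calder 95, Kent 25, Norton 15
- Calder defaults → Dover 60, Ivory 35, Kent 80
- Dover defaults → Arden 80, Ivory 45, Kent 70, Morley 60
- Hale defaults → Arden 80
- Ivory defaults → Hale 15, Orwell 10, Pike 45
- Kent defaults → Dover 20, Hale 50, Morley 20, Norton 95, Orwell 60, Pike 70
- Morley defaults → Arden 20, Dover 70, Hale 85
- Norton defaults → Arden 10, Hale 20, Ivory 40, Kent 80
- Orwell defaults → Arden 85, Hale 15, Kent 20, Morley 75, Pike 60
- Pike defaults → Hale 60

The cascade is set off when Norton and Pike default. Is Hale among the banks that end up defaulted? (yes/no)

Round 1 — Norton, Pike default (initial).
  Arden: +10 → 10 < 120
  Hale: +20+60 → 80 ≥ 40
  Ivory: +40 → 40 < 60
  Kent: +80 → 80 < 120
Round 2 — Hale defaults.
  Arden: +80 → 90 < 120
No further defaults.

yes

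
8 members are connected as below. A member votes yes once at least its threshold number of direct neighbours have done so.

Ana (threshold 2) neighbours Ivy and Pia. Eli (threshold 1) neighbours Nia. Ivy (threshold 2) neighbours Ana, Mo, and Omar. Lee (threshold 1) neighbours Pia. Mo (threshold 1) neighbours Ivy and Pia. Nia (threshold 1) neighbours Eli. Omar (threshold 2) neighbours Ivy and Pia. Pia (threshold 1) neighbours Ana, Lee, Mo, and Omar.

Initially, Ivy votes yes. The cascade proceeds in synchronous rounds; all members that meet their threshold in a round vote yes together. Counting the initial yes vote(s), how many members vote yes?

Round 1 — Ivy votes yes (initial).
Round 2 — checking thresholds:
  Ana: 1 of 2 neighbours < 2, holds.
  Mo: 1 of 2 neighbours ≥ 1, votes yes.
  Omar: 1 of 2 neighbours < 2, holds.
Round 3 — checking thresholds:
  Ana: 1 of 2 neighbours < 2, holds.
  Omar: 1 of 2 neighbours < 2, holds.
  Pia: 1 of 4 neighbours ≥ 1, votes yes.
Round 4 — checking thresholds:
  Ana: 2 of 2 neighbours ≥ 2, votes yes.
  Lee: 1 of 1 neighbours ≥ 1, votes yes.
  Omar: 2 of 2 neighbours ≥ 2, votes yes.
Round 5 — no new yes votes; cascade stops.

6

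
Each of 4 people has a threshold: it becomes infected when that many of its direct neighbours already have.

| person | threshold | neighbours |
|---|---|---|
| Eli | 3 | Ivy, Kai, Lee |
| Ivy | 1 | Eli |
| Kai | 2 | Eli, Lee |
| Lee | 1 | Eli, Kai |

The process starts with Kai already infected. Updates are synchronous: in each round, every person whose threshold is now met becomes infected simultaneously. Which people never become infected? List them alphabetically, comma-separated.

Eli, Ivy

Round 1 — Kai becomes infected (initial).
Round 2 — checking thresholds:
  Eli: 1 of 3 neighbours < 3, holds.
  Lee: 1 of 2 neighbours ≥ 1, becomes infected.
Round 3 — no new infections; cascade stops.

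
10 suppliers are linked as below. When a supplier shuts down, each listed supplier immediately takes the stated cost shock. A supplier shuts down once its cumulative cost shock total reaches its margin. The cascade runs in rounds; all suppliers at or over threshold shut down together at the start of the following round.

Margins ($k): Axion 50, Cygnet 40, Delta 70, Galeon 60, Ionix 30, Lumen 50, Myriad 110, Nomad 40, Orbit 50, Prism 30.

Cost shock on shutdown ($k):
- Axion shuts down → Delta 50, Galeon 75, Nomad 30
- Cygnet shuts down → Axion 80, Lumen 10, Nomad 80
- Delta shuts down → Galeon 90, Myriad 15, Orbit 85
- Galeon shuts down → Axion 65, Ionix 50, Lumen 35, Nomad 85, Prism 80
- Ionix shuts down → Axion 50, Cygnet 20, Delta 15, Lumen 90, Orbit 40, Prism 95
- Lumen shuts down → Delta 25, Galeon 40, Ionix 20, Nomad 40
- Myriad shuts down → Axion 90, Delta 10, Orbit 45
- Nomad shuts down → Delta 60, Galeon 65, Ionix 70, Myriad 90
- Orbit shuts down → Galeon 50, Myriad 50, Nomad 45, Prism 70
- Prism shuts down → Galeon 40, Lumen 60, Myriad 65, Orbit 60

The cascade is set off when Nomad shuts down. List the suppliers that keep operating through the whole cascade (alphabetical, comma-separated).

Cygnet

Round 1 — Nomad shuts down (initial).
  Delta: +60 → 60 < 70
  Galeon: +65 → 65 ≥ 60
  Ionix: +70 → 70 ≥ 30
  Myriad: +90 → 90 < 110
Round 2 — Galeon, Ionix shut down.
  Axion: +65+50 → 115 ≥ 50
  Cygnet: +20 → 20 < 40
  Delta: +15 → 75 ≥ 70
  Lumen: +35+90 → 125 ≥ 50
  Orbit: +40 → 40 < 50
  Prism: +80+95 → 175 ≥ 30
Round 3 — Axion, Delta, Lumen, Prism shut down.
  Myriad: +15+65 → 170 ≥ 110
  Orbit: +85+60 → 185 ≥ 50
Round 4 — Myriad, Orbit shut down.
No further shutdowns.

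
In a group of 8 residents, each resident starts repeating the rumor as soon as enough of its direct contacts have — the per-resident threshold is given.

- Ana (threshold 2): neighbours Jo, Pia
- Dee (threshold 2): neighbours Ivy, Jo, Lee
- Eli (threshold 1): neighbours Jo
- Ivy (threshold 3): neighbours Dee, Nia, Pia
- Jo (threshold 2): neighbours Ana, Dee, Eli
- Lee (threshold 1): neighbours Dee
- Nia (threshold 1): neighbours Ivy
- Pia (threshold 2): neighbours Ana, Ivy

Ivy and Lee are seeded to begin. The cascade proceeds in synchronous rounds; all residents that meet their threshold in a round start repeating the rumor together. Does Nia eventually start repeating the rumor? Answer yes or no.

Round 1 — Ivy, Lee start repeating the rumor (initial).
Round 2 — checking thresholds:
  Dee: 2 of 3 neighbours ≥ 2, starts repeating the rumor.
  Nia: 1 of 1 neighbours ≥ 1, starts repeating the rumor.
  Pia: 1 of 2 neighbours < 2, below threshold.
Round 3 — no new spreads; cascade stops.

yes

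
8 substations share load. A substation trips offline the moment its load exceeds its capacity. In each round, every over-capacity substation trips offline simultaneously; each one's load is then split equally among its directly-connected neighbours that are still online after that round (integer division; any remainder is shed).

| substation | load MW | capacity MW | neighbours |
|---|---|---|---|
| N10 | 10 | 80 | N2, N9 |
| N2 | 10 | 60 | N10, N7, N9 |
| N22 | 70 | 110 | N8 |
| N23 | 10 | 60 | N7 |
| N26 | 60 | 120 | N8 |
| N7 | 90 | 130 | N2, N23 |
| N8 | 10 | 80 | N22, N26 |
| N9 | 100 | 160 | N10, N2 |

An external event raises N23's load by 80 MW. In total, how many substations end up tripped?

Round 1 — N23 at 90 > 60. N23 trips offline.
  N23 sheds 90 MW to N7: 90 each.
    N7: 90+90 = 180 > 130
Round 2 — N7 trips offline.
  N7 sheds 180 MW to N2: 180 each.
    N2: 10+180 = 190 > 60
Round 3 — N2 trips offline.
  N2 sheds 190 MW to N10, N9: 95 each.
    N10: 10+95 = 105 > 80
    N9: 100+95 = 195 > 160
Round 4 — N10, N9 trip offline.
  N10 sheds 105 MW: no online neighbours, lost.
  N9 sheds 195 MW: no online neighbours, lost.
No further trips.

5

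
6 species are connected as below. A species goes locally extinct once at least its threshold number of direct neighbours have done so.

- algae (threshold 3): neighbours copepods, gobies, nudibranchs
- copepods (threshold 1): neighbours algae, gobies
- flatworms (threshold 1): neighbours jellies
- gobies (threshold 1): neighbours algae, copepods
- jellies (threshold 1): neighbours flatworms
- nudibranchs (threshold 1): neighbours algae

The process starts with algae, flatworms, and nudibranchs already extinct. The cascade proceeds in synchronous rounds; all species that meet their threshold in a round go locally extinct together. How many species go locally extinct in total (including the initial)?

6

Round 1 — algae, flatworms, nudibranchs go locally extinct (initial).
Round 2 — checking thresholds:
  copepods: 1 of 2 neighbours ≥ 1, goes locally extinct.
  gobies: 1 of 2 neighbours ≥ 1, goes locally extinct.
  jellies: 1 of 1 neighbours ≥ 1, goes locally extinct.
Round 3 — no new extinctions; cascade stops.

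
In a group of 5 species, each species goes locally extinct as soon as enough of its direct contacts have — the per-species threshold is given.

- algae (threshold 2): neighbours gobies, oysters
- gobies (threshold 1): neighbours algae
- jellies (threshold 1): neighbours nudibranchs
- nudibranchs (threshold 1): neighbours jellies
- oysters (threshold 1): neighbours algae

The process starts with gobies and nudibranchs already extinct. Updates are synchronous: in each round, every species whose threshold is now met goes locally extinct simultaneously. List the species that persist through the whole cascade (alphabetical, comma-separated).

algae, oysters

Round 1 — gobies, nudibranchs go locally extinct (initial).
Round 2 — checking thresholds:
  algae: 1 of 2 neighbours < 2, below threshold.
  jellies: 1 of 1 neighbours ≥ 1, goes locally extinct.
Round 3 — no new extinctions; cascade stops.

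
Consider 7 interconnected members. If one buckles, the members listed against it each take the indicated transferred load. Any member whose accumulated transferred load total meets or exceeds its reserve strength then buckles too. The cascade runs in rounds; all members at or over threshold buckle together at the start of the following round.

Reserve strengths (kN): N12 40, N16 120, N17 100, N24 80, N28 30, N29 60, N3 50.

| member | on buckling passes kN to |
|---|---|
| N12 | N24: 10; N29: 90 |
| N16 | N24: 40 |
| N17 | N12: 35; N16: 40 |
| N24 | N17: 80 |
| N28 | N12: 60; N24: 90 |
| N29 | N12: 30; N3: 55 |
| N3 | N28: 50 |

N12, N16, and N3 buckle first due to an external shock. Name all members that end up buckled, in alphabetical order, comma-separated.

N12, N16, N24, N28, N29, N3

Round 1 — N12, N16, N3 buckle (initial).
  N24: +10+40 → 50 < 80
  N28: +50 → 50 ≥ 30
  N29: +90 → 90 ≥ 60
Round 2 — N28, N29 buckle.
  N24: +90 → 140 ≥ 80
Round 3 — N24 buckles.
  N17: +80 → 80 < 100
No further bucklings.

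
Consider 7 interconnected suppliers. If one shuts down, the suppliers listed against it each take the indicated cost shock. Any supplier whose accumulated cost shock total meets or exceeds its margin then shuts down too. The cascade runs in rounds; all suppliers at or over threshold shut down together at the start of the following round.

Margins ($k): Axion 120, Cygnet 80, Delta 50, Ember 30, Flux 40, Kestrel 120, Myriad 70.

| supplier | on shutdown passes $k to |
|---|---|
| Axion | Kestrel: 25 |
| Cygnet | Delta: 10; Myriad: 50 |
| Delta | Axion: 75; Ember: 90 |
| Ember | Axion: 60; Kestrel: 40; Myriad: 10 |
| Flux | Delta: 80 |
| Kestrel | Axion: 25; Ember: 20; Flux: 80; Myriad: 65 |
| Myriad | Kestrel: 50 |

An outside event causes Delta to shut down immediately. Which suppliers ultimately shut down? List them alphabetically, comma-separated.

Axion, Delta, Ember

Round 1 — Delta shuts down (initial).
  Axion: +75 → 75 < 120
  Ember: +90 → 90 ≥ 30
Round 2 — Ember shuts down.
  Axion: +60 → 135 ≥ 120
  Kestrel: +40 → 40 < 120
  Myriad: +10 → 10 < 70
Round 3 — Axion shuts down.
  Kestrel: +25 → 65 < 120
No further shutdowns.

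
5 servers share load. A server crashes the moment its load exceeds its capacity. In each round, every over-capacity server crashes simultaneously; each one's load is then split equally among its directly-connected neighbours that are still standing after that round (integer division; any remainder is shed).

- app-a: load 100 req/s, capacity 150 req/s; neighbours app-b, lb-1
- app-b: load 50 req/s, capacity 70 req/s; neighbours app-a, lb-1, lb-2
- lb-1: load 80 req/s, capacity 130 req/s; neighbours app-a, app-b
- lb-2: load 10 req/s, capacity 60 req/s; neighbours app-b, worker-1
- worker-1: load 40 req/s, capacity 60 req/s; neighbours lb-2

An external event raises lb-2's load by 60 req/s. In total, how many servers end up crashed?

3

Round 1 — lb-2 at 70 > 60. lb-2 crashes.
  lb-2 sheds 70 req/s to app-b, worker-1: 35 each.
    app-b: 50+35 = 85 > 70
    worker-1: 40+35 = 75 > 60
Round 2 — app-b, worker-1 crash.
  app-b sheds 85 req/s to app-a, lb-1: 42 each (1 lost).
    app-a: 100+42 = 142 ≤ 150
    lb-1: 80+42 = 122 ≤ 130
  worker-1 sheds 75 req/s: no online neighbours, lost.
No further crashes.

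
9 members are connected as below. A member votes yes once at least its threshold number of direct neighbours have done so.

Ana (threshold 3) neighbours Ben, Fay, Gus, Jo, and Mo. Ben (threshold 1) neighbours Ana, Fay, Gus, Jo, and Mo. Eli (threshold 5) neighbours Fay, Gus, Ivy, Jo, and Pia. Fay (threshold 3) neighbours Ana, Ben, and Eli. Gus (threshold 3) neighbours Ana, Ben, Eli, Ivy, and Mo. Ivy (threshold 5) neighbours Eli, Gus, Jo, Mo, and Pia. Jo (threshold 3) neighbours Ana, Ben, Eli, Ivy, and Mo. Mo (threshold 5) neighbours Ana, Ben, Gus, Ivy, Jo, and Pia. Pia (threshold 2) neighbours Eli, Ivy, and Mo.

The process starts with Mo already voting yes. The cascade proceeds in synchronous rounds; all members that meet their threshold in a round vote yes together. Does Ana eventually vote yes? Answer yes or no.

no

Round 1 — Mo votes yes (initial).
Round 2 — checking thresholds:
  Ana: 1 of 5 neighbours < 3, holds.
  Ben: 1 of 5 neighbours ≥ 1, votes yes.
  Gus: 1 of 5 neighbours < 3, holds.
  Ivy: 1 of 5 neighbours < 5, holds.
  Jo: 1 of 5 neighbours < 3, holds.
  Pia: 1 of 3 neighbours < 2, holds.
Round 3 — no new yes votes; cascade stops.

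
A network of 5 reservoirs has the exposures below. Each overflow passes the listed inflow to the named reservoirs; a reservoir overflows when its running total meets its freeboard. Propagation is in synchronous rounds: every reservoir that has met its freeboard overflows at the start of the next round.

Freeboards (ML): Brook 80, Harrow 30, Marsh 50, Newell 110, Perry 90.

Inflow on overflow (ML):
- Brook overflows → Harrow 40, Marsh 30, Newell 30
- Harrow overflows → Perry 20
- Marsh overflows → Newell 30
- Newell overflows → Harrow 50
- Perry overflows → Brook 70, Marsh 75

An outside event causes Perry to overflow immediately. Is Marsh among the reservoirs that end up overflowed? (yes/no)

Round 1 — Perry overflows (initial).
  Brook: +70 → 70 < 80
  Marsh: +75 → 75 ≥ 50
Round 2 — Marsh overflows.
  Newell: +30 → 30 < 110
No further overflows.

yes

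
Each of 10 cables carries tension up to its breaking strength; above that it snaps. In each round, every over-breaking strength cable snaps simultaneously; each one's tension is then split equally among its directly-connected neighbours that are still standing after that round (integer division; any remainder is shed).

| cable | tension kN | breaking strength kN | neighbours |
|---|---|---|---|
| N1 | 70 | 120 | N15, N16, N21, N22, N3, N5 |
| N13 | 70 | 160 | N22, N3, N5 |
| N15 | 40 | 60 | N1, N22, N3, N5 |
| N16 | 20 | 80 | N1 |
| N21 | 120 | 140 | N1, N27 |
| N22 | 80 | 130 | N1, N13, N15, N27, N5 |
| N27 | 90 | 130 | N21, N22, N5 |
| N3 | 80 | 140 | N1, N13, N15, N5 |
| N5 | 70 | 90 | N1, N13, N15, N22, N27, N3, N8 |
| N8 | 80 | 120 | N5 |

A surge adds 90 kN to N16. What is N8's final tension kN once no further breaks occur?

Round 1 — N16 at 110 > 80. N16 snaps.
  N16 sheds 110 kN to N1: 110 each.
    N1: 70+110 = 180 > 120
Round 2 — N1 snaps.
  N1 sheds 180 kN to N15, N21, N22, N3, N5: 36 each.
    N15: 40+36 = 76 > 60
    N21: 120+36 = 156 > 140
    N22: 80+36 = 116 ≤ 130
    N3: 80+36 = 116 ≤ 140
    N5: 70+36 = 106 > 90
Round 3 — N15, N21, N5 snap.
  N15 sheds 76 kN to N22, N3: 38 each.
    N22: 116+38 = 154 > 130
    N3: 116+38 = 154 > 140
  N21 sheds 156 kN to N27: 156 each.
    N27: 90+156 = 246 > 130
  N5 sheds 106 kN to N13, N22, N27, N3, N8: 21 each (1 lost).
    N13: 70+21 = 91 ≤ 160
    N22: 154+21 = 175 > 130
    N27: 246+21 = 267 > 130
    N3: 154+21 = 175 > 140
    N8: 80+21 = 101 ≤ 120
Round 4 — N22, N27, N3 snap.
  N22 sheds 175 kN to N13: 175 each.
    N13: 91+175 = 266 > 160
  N27 sheds 267 kN: no online neighbours, lost.
  N3 sheds 175 kN to N13: 175 each.
    N13: 266+175 = 441 > 160
Round 5 — N13 snaps.
  N13 sheds 441 kN: no online neighbours, lost.
No further breaks.

101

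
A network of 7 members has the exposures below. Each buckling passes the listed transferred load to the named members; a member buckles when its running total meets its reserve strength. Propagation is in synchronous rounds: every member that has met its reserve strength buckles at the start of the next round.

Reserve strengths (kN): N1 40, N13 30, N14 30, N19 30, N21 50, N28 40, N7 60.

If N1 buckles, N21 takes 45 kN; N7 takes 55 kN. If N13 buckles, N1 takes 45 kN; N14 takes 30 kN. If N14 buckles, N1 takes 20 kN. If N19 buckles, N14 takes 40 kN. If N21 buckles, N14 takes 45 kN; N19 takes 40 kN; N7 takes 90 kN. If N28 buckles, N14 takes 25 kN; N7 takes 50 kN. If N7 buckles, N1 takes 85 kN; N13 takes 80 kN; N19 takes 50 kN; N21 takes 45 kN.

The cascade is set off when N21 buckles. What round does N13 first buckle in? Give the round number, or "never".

3

Round 1 — N21 buckles (initial).
  N14: +45 → 45 ≥ 30
  N19: +40 → 40 ≥ 30
  N7: +90 → 90 ≥ 60
Round 2 — N14, N19, N7 buckle.
  N1: +20+85 → 105 ≥ 40
  N13: +80 → 80 ≥ 30
Round 3 — N1, N13 buckle.
No further bucklings.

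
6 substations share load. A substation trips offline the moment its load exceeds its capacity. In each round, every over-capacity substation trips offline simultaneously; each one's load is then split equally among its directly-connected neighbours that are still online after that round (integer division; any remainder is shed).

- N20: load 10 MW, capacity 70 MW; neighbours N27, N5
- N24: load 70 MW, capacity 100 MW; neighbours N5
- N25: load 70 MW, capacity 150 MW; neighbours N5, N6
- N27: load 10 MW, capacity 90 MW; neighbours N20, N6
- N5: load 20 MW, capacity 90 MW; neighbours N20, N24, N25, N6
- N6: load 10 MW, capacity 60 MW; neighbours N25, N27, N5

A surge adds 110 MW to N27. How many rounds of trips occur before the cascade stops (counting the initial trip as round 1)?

2

Round 1 — N27 at 120 > 90. N27 trips offline.
  N27 sheds 120 MW to N20, N6: 60 each.
    N20: 10+60 = 70 ≤ 70
    N6: 10+60 = 70 > 60
Round 2 — N6 trips offline.
  N6 sheds 70 MW to N25, N5: 35 each.
    N25: 70+35 = 105 ≤ 150
    N5: 20+35 = 55 ≤ 90
No further trips.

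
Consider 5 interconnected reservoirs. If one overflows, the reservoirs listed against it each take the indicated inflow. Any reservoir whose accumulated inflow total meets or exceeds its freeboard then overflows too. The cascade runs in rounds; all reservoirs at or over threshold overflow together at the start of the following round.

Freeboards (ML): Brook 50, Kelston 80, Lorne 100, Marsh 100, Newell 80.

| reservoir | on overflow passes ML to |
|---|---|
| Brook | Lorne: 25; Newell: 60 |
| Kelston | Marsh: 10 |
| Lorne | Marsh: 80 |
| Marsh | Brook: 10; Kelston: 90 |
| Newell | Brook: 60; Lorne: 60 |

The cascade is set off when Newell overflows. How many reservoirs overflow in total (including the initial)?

Round 1 — Newell overflows (initial).
  Brook: +60 → 60 ≥ 50
  Lorne: +60 → 60 < 100
Round 2 — Brook overflows.
  Lorne: +25 → 85 < 100
No further overflows.

2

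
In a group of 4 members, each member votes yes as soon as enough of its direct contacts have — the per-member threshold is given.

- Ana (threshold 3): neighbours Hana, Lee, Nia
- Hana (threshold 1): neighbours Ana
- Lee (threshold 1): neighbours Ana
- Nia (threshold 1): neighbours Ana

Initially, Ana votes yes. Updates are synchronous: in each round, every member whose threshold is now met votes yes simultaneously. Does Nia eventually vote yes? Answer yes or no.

Round 1 — Ana votes yes (initial).
Round 2 — checking thresholds:
  Hana: 1 of 1 neighbours ≥ 1, votes yes.
  Lee: 1 of 1 neighbours ≥ 1, votes yes.
  Nia: 1 of 1 neighbours ≥ 1, votes yes.
Round 3 — no new yes votes; cascade stops.

yes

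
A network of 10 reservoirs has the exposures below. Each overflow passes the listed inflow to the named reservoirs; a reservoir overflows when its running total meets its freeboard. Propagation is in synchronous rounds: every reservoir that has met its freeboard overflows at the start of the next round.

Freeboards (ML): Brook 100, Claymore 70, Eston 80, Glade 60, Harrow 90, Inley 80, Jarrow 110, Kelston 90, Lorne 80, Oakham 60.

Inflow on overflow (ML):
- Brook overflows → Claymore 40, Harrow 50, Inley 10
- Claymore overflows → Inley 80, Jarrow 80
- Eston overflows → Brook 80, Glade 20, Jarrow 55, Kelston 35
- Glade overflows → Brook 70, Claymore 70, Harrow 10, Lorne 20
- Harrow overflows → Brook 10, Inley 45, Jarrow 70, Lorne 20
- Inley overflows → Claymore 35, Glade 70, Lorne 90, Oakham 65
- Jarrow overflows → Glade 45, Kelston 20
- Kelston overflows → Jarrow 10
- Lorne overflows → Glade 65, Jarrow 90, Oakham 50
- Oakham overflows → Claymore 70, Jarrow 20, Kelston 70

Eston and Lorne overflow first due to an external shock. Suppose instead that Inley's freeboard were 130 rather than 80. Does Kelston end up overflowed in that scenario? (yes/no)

With Inley's freeboard at 130:
Round 1 — Eston, Lorne overflow (initial).
  Brook: +80 → 80 < 100
  Glade: +20+65 → 85 ≥ 60
  Jarrow: +55+90 → 145 ≥ 110
  Kelston: +35 → 35 < 90
  Oakham: +50 → 50 < 60
Round 2 — Glade, Jarrow overflow.
  Brook: +70 → 150 ≥ 100
  Claymore: +70 → 70 ≥ 70
  Harrow: +10 → 10 < 90
  Kelston: +20 → 55 < 90
Round 3 — Brook, Claymore overflow.
  Harrow: +50 → 60 < 90
  Inley: +10+80 → 90 < 130
No further overflows.

no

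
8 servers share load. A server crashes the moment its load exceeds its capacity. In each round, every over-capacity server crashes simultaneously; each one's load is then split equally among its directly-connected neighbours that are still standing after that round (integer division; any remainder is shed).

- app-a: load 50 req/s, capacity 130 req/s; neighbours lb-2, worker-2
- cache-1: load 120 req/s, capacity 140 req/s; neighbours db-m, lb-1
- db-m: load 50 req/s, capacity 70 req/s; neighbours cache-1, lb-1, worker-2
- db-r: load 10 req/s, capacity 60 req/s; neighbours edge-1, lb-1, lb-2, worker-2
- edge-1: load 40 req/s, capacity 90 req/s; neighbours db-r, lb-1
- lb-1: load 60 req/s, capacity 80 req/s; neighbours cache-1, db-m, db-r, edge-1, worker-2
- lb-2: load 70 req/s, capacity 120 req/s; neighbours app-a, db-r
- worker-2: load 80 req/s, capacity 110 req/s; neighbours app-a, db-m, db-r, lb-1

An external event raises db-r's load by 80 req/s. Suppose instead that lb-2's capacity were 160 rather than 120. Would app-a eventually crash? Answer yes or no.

no

With lb-2's capacity at 160:
Round 1 — db-r at 90 > 60. db-r crashes.
  db-r sheds 90 req/s to edge-1, lb-1, lb-2, worker-2: 22 each (2 lost).
    edge-1: 40+22 = 62 ≤ 90
    lb-1: 60+22 = 82 > 80
    lb-2: 70+22 = 92 ≤ 160
    worker-2: 80+22 = 102 ≤ 110
Round 2 — lb-1 crashes.
  lb-1 sheds 82 req/s to cache-1, db-m, edge-1, worker-2: 20 each (2 lost).
    cache-1: 120+20 = 140 ≤ 140
    db-m: 50+20 = 70 ≤ 70
    edge-1: 62+20 = 82 ≤ 90
    worker-2: 102+20 = 122 > 110
Round 3 — worker-2 crashes.
  worker-2 sheds 122 req/s to app-a, db-m: 61 each.
    app-a: 50+61 = 111 ≤ 130
    db-m: 70+61 = 131 > 70
Round 4 — db-m crashes.
  db-m sheds 131 req/s to cache-1: 131 each.
    cache-1: 140+131 = 271 > 140
Round 5 — cache-1 crashes.
  cache-1 sheds 271 req/s: no online neighbours, lost.
No further crashes.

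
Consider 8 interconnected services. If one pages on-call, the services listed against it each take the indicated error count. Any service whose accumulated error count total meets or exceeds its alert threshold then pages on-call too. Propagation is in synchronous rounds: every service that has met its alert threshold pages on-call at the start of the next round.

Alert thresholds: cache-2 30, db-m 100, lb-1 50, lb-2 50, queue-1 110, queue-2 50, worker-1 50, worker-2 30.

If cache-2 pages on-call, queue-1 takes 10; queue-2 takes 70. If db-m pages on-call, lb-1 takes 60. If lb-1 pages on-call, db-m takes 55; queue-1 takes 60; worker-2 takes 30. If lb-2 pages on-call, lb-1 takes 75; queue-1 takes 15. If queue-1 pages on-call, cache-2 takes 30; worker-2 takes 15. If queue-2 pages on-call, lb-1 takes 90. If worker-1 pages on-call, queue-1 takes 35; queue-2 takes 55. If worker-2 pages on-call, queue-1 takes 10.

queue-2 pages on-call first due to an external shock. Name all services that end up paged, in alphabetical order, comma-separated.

lb-1, queue-2, worker-2

Round 1 — queue-2 pages on-call (initial).
  lb-1: +90 → 90 ≥ 50
Round 2 — lb-1 pages on-call.
  db-m: +55 → 55 < 100
  queue-1: +60 → 60 < 110
  worker-2: +30 → 30 ≥ 30
Round 3 — worker-2 pages on-call.
  queue-1: +10 → 70 < 110
No further pages.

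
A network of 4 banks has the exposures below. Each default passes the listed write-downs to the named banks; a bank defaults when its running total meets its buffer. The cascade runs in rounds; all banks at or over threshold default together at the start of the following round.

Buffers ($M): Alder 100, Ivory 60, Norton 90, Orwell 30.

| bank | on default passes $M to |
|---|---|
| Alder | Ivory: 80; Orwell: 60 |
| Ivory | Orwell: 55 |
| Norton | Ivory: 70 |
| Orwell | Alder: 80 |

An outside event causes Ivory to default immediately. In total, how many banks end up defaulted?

Round 1 — Ivory defaults (initial).
  Orwell: +55 → 55 ≥ 30
Round 2 — Orwell defaults.
  Alder: +80 → 80 < 100
No further defaults.

2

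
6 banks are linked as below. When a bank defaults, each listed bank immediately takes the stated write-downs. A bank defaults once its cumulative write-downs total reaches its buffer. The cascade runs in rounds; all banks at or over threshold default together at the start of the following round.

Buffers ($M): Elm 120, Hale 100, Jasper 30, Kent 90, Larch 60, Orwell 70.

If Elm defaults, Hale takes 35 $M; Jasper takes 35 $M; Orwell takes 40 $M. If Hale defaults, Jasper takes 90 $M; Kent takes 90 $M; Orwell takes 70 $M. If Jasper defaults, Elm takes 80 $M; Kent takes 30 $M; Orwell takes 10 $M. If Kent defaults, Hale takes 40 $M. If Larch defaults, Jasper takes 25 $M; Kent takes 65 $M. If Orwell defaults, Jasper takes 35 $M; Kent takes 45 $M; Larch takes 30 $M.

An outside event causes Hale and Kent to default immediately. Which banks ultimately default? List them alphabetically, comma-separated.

Round 1 — Hale, Kent default (initial).
  Jasper: +90 → 90 ≥ 30
  Orwell: +70 → 70 ≥ 70
Round 2 — Jasper, Orwell default.
  Elm: +80 → 80 < 120
  Larch: +30 → 30 < 60
No further defaults.

Hale, Jasper, Kent, Orwell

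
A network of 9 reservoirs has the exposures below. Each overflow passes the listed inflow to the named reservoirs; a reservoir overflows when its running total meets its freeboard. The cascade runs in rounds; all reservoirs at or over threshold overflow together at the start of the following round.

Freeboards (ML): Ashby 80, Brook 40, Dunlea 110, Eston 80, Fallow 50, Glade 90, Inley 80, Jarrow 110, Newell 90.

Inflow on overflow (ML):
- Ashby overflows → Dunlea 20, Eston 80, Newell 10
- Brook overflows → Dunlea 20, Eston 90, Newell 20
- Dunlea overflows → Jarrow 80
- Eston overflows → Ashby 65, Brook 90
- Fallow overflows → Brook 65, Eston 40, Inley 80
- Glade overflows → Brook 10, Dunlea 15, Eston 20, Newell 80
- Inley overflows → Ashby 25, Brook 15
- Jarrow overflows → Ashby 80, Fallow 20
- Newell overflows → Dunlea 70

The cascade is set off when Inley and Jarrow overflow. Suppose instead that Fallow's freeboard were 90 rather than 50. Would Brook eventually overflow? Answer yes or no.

With Fallow's freeboard at 90:
Round 1 — Inley, Jarrow overflow (initial).
  Ashby: +25+80 → 105 ≥ 80
  Brook: +15 → 15 < 40
  Fallow: +20 → 20 < 90
Round 2 — Ashby overflows.
  Dunlea: +20 → 20 < 110
  Eston: +80 → 80 ≥ 80
  Newell: +10 → 10 < 90
Round 3 — Eston overflows.
  Brook: +90 → 105 ≥ 40
Round 4 — Brook overflows.
  Dunlea: +20 → 40 < 110
  Newell: +20 → 30 < 90
No further overflows.

yes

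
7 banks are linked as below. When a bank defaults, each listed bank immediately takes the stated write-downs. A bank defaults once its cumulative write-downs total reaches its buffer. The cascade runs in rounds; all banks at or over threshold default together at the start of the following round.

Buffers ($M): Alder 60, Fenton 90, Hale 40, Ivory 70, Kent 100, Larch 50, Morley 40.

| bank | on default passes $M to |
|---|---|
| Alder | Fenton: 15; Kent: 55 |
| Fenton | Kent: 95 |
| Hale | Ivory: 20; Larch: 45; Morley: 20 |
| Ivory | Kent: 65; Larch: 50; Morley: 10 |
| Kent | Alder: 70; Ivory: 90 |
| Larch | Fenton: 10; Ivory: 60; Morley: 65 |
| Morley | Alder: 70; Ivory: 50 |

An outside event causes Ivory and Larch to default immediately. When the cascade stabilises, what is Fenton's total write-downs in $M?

25

Round 1 — Ivory, Larch default (initial).
  Fenton: +10 → 10 < 90
  Kent: +65 → 65 < 100
  Morley: +10+65 → 75 ≥ 40
Round 2 — Morley defaults.
  Alder: +70 → 70 ≥ 60
Round 3 — Alder defaults.
  Fenton: +15 → 25 < 90
  Kent: +55 → 120 ≥ 100
Round 4 — Kent defaults.
No further defaults.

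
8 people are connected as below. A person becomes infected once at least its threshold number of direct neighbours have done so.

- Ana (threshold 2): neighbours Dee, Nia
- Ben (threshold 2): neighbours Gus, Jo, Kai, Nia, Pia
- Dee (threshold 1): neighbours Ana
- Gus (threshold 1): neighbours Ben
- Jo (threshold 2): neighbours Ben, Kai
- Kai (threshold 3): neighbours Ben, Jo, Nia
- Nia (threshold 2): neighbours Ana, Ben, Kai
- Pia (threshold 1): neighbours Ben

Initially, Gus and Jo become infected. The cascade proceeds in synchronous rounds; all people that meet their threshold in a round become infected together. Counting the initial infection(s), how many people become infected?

Round 1 — Gus, Jo become infected (initial).
Round 2 — checking thresholds:
  Ben: 2 of 5 neighbours ≥ 2, becomes infected.
  Kai: 1 of 3 neighbours < 3, holds.
Round 3 — checking thresholds:
  Kai: 2 of 3 neighbours < 3, holds.
  Nia: 1 of 3 neighbours < 2, holds.
  Pia: 1 of 1 neighbours ≥ 1, becomes infected.
Round 4 — no new infections; cascade stops.

4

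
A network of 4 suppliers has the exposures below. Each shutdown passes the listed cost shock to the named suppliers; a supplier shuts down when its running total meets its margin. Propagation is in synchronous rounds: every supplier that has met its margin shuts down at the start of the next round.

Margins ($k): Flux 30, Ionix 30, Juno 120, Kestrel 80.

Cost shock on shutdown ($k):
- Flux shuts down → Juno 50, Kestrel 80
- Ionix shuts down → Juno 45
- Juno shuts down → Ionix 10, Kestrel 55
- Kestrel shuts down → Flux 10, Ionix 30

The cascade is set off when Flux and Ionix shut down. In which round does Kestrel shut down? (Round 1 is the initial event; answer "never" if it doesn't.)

2

Round 1 — Flux, Ionix shut down (initial).
  Juno: +50+45 → 95 < 120
  Kestrel: +80 → 80 ≥ 80
Round 2 — Kestrel shuts down.
No further shutdowns.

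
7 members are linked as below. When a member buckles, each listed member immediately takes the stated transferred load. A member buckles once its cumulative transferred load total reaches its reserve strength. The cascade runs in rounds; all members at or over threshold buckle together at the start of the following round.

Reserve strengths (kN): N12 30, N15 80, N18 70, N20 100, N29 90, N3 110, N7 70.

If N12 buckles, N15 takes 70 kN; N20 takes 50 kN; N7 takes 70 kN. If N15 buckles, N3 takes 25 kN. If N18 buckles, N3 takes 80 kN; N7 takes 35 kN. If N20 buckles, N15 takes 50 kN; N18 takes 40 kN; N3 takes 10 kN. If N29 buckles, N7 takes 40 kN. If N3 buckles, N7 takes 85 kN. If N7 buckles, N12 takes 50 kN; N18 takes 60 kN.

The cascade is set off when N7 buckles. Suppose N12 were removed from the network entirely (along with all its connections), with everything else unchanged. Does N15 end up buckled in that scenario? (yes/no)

With N12 removed:
Round 1 — N7 buckles (initial).
  N18: +60 → 60 < 70
No further bucklings.

no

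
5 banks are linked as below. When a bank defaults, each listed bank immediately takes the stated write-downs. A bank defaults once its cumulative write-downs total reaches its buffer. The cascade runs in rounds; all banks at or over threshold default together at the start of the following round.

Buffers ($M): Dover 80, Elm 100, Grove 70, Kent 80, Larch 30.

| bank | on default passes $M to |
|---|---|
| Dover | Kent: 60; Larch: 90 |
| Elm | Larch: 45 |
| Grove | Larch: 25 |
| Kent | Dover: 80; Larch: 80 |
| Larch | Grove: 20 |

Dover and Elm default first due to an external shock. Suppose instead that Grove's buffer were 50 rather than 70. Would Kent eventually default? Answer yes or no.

no

With Grove's buffer at 50:
Round 1 — Dover, Elm default (initial).
  Kent: +60 → 60 < 80
  Larch: +90+45 → 135 ≥ 30
Round 2 — Larch defaults.
  Grove: +20 → 20 < 50
No further defaults.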